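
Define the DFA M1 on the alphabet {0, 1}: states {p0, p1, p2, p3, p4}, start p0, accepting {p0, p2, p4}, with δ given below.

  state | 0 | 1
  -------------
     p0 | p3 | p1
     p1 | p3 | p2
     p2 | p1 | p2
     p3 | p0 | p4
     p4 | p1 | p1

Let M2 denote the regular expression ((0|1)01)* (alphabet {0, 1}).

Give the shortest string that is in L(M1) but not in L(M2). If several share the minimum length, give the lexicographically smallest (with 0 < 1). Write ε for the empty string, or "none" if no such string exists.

00

The string 00 is accepted by M1 but not by M2.
No shorter string lies in the difference, and 00 is the lexicographically first length-2 string in L(M1) \ L(M2).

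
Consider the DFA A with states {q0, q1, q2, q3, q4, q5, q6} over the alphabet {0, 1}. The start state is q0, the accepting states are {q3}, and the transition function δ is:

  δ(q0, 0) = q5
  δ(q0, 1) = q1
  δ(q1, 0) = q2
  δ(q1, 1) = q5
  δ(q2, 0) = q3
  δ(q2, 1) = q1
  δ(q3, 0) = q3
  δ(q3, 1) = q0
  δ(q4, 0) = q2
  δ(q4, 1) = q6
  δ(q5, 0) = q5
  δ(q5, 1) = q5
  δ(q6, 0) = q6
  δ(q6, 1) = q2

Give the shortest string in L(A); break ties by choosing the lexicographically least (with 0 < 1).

100

A breadth-first search from q0 reaches an accepting state first via the path q0 → q1 → q2 → q3 on input 100.
No string of length < 3 is accepted (BFS exhausts all shorter strings without reaching an accepting state), and 100 is the lexicographically least accepting string of length 3.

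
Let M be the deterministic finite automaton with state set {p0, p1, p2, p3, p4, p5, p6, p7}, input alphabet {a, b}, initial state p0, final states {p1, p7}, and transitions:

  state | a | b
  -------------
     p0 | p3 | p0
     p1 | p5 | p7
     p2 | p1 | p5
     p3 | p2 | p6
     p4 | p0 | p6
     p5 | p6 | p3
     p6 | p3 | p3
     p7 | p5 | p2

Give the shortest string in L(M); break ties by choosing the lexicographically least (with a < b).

A breadth-first search from p0 reaches an accepting state first via the path p0 → p3 → p2 → p1 on input aaa.
No string of length < 3 is accepted (BFS exhausts all shorter strings without reaching an accepting state), and aaa is the lexicographically least accepting string of length 3.

aaa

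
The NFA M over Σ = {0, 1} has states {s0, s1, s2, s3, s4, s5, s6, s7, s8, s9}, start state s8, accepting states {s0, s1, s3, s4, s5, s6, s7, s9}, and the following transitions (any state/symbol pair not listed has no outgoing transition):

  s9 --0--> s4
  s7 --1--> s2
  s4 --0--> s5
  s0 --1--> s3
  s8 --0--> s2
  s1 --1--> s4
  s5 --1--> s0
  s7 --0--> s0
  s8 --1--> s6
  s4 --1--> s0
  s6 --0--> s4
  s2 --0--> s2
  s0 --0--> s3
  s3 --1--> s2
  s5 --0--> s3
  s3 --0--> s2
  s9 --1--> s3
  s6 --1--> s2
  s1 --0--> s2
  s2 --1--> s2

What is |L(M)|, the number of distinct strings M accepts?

The useful subgraph on states {s0, s3, s4, s5, s6, s8} is acyclic, so L(M) is finite; the longest accepting path visits 6 useful states, giving maximum string length 5.
Counting accepting paths from s8 by length: 1 of length 1, 1 of length 2, 2 of length 3, 4 of length 4, 2 of length 5. Total 10.

10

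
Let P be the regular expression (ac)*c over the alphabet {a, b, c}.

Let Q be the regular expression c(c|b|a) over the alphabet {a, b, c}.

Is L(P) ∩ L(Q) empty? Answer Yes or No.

Yes

Converting the expression P to a DFA (subset construction, then merging equivalent states) gives the minimal DFA with states {p0, p1, p2, p3}, start state p0, accepting states {p3} and transitions p0: a→p1, b→p2, c→p3; p1: a→p2, b→p2, c→p0; p2: a→p2, b→p2, c→p2; p3: a→p2, b→p2, c→p2.
Converting the expression Q to a DFA (subset construction, then merging equivalent states) gives the minimal DFA with states {q0, q1, q2, q3}, start state q0, accepting states {q3} and transitions q0: a→q1, b→q1, c→q2; q1: a→q1, b→q1, c→q1; q2: a→q3, b→q3, c→q3; q3: a→q1, b→q1, c→q1.
Exploring the product automaton P × Q from the start pair (p0, q0), following both machines on each input symbol, reaches 7 state pairs: (p0, q0), (p1, q1), (p2, q1), (p3, q2), (p0, q1), (p2, q3), (p3, q1).
P accepts in {p3} and Q accepts in {q3}; no reachable pair has both components accepting, so no string drives both machines to acceptance simultaneously and L(P) ∩ L(Q) = ∅.
So no string is accepted by both, and the intersection is empty.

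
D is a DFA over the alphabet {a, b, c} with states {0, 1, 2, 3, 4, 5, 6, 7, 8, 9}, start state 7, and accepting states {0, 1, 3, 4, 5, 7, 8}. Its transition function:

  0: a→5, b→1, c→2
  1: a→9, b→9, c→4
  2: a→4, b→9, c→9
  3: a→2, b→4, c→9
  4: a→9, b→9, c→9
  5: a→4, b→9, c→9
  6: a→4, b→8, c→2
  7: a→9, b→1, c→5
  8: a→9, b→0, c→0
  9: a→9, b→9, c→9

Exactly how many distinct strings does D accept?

5

The useful subgraph on states {1, 4, 5, 7} is acyclic, so L(D) is finite; the longest accepting path visits 3 useful states, giving maximum string length 2.
Counting accepting paths from 7 by length: 1 of length 0, 2 of length 1, 2 of length 2. Total 5.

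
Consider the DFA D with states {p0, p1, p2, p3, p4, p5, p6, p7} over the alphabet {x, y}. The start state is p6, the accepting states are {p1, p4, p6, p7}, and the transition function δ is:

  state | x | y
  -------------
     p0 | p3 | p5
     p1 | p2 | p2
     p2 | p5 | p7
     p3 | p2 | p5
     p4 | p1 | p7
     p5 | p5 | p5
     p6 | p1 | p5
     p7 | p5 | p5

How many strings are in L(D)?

4

The useful subgraph on states {p1, p2, p6, p7} is acyclic, so L(D) is finite; the longest accepting path visits 4 useful states, giving maximum string length 3.
Counting accepting paths from p6 by length: 1 of length 0, 1 of length 1, 2 of length 3. Total 4.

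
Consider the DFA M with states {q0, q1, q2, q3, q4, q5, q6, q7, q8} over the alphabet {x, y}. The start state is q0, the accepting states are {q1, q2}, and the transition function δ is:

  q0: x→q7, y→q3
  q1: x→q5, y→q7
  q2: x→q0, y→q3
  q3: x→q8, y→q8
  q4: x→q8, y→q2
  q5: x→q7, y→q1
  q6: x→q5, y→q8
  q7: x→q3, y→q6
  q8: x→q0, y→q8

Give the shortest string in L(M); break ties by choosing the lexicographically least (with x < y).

xyxy

A breadth-first search from q0 reaches an accepting state first via the path q0 → q7 → q6 → q5 → q1 on input xyxy.
No string of length < 4 is accepted (BFS exhausts all shorter strings without reaching an accepting state), and xyxy is the lexicographically least accepting string of length 4.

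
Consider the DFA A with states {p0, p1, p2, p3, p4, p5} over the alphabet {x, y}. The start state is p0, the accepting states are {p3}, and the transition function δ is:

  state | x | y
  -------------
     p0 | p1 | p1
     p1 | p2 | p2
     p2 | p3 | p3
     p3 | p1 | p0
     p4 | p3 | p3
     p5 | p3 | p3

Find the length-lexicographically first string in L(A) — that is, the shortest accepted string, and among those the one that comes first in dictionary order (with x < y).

xxx

A breadth-first search from p0 reaches an accepting state first via the path p0 → p1 → p2 → p3 on input xxx.
No string of length < 3 is accepted (BFS exhausts all shorter strings without reaching an accepting state), and xxx is the lexicographically least accepting string of length 3.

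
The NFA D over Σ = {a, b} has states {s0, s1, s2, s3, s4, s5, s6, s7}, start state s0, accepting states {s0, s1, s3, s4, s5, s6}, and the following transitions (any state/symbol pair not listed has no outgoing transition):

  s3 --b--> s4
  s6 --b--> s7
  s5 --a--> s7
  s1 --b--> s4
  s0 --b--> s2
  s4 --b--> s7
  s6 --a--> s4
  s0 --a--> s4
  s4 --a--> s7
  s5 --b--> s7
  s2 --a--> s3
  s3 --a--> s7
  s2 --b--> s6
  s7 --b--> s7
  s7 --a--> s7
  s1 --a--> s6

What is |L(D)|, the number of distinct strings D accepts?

The useful subgraph on states {s0, s2, s3, s4, s6} is acyclic, so L(D) is finite; the longest accepting path visits 4 useful states, giving maximum string length 3.
Counting accepting paths from s0 by length: 1 of length 0, 1 of length 1, 2 of length 2, 2 of length 3. Total 6.

6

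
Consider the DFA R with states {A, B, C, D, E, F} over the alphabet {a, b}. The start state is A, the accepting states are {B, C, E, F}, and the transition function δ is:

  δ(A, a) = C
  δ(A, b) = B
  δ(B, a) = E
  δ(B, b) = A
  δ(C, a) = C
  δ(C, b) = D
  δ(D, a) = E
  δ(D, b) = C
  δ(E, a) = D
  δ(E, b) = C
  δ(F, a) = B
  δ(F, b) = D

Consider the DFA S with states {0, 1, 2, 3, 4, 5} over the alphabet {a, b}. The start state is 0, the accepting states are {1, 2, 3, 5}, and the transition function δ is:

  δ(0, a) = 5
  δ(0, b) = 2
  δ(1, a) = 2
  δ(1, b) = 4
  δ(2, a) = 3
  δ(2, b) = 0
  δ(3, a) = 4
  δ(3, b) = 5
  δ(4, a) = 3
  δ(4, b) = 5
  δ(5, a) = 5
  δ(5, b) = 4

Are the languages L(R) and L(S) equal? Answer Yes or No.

Exploring the product automaton R × S from the start pair (A, 0), following both machines on each input symbol, reaches 5 state pairs: (A, 0), (C, 5), (B, 2), (D, 4), (E, 3).
R accepts in {B, C, E, F} and S accepts in {1, 2, 3, 5}. In every reachable pair the two components are either both accepting — (C, 5), (B, 2), (E, 3) — or both non-accepting, so no string is accepted by exactly one of the machines: L(R) \ L(S) and L(S) \ L(R) are both empty.
Hence every string is accepted by R iff it is accepted by S, and the two languages coincide.

Yes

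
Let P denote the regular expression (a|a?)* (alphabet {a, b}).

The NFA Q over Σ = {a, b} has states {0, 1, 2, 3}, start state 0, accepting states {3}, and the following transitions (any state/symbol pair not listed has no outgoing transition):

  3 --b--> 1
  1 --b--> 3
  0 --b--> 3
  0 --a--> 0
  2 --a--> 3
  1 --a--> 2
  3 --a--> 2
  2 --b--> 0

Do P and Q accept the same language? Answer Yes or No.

The empty string ε is accepted by P but rejected by Q.
So L(P) ≠ L(Q).

No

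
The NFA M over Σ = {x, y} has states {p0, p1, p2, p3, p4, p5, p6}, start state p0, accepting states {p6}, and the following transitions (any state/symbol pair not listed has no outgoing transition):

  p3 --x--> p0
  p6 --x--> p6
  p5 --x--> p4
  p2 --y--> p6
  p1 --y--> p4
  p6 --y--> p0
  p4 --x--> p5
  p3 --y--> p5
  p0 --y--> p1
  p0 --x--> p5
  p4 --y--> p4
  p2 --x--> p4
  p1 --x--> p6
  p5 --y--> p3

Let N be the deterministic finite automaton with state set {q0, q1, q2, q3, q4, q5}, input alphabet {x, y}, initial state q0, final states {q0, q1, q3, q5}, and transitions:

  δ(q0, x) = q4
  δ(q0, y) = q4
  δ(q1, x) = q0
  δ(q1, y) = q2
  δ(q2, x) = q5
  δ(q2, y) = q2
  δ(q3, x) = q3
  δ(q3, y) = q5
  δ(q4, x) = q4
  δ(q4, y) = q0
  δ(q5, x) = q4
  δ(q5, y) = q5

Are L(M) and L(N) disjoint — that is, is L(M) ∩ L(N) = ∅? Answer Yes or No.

Yes

Exploring the product automaton M × N from the start pair (p0, q0), following both machines on each input symbol, reaches 9 state pairs: (p0, q0), (p5, q4), (p1, q4), (p4, q4), (p3, q0), (p6, q4), (p4, q0), (p0, q4), (p1, q0).
M accepts in {p6} and N accepts in {q0, q1, q3, q5}; no reachable pair has both components accepting, so no string drives both machines to acceptance simultaneously and L(M) ∩ L(N) = ∅.
So no string is accepted by both, and the intersection is empty.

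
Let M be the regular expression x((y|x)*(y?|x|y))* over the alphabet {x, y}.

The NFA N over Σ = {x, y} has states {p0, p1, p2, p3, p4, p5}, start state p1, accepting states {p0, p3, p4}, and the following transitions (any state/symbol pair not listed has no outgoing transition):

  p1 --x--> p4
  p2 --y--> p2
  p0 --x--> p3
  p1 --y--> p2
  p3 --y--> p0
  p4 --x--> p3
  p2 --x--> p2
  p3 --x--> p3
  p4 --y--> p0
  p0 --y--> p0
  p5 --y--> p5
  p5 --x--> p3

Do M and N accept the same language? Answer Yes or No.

Yes

Converting the expression M to a DFA (subset construction, then merging equivalent states) gives the minimal DFA with states {m0, m1, m2}, start state m0, accepting states {m1} and transitions m0: x→m1, y→m2; m1: x→m1, y→m1; m2: x→m2, y→m2.
Exploring the product automaton M × N from the start pair (m0, p1), following both machines on each input symbol, reaches 5 state pairs: (m0, p1), (m1, p4), (m2, p2), (m1, p3), (m1, p0).
M accepts in {m1} and N accepts in {p0, p3, p4}. In every reachable pair the two components are either both accepting — (m1, p4), (m1, p3), (m1, p0) — or both non-accepting, so no string is accepted by exactly one of the machines: L(M) \ L(N) and L(N) \ L(M) are both empty.
Hence every string is accepted by M iff it is accepted by N, and the two languages coincide.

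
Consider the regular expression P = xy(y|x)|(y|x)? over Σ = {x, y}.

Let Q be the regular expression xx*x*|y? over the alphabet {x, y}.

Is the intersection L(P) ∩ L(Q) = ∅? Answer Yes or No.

The empty string ε is accepted by both P and Q.
Hence L(P) ∩ L(Q) ≠ ∅.

No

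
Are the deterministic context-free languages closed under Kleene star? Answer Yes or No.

No

L = {c aⁿbⁿ : n≥0} ∪ {cc aⁿb²ⁿ : n≥0} is a DCFL (the number of leading c's fixes which ratio the DPDA checks), but L* is not. Every word of L starts with c, so in a factorisation of the string cc aⁱbʲ (i≥1) into words of L each factor begins at one of the two c's: either the whole string is a single word of L (forcing j = 2i), or it splits as c · (c aⁱbʲ) with c ∈ L (take n = 0) and c aⁱbʲ ∈ L (forcing j = i). Thus L* ∩ cca⁺b* = {cc aⁿbⁿ : n≥1} ∪ {cc aⁿb²ⁿ : n≥1}. A DPDA for L* would give one for this intersection with a regular set, and, started from its configuration after reading cc, one for {aⁿbⁿ : n≥1} ∪ {aⁿb²ⁿ : n≥1}, which no deterministic PDA accepts (a DPDA for it would have a single run on aⁿb²ⁿ, accepting after the prefix aⁿbⁿ and accepting again after n more b's; an ordinary PDA that simulates it on a's and b's and, at any moment when it is accepting, may switch to reading only a fresh letter d while feeding each d to the simulation as a b, would accept aⁱbʲdᵏ (k≥1) exactly when both aⁱbʲ and aⁱbʲ⁺ᵏ are in the language, i.e. its language intersected with the regular set a*b*d⁺ would be exactly {aⁿbⁿdⁿ : n≥1} — impossible, since context-free languages are closed under intersection with regular sets and {aⁿbⁿdⁿ} is not context-free). So L* is not a DCFL.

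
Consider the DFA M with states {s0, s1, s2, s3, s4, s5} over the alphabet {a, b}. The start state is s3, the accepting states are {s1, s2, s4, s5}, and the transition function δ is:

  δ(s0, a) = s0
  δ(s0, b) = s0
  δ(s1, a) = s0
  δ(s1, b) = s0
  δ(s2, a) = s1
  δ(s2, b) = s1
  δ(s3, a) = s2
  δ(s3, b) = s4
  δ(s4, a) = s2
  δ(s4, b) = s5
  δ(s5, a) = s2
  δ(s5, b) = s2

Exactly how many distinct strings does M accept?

14

The useful subgraph on states {s1, s2, s3, s4, s5} is acyclic, so L(M) is finite; the longest accepting path visits 5 useful states, giving maximum string length 4.
Counting accepting paths from s3 by length: 2 of length 1, 4 of length 2, 4 of length 3, 4 of length 4. Total 14.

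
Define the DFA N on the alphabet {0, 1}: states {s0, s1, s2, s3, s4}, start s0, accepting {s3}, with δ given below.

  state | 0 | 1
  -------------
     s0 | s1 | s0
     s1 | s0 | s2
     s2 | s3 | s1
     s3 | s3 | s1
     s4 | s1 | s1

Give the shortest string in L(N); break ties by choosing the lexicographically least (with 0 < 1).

010

A breadth-first search from s0 reaches an accepting state first via the path s0 → s1 → s2 → s3 on input 010.
No string of length < 3 is accepted (BFS exhausts all shorter strings without reaching an accepting state), and 010 is the lexicographically least accepting string of length 3.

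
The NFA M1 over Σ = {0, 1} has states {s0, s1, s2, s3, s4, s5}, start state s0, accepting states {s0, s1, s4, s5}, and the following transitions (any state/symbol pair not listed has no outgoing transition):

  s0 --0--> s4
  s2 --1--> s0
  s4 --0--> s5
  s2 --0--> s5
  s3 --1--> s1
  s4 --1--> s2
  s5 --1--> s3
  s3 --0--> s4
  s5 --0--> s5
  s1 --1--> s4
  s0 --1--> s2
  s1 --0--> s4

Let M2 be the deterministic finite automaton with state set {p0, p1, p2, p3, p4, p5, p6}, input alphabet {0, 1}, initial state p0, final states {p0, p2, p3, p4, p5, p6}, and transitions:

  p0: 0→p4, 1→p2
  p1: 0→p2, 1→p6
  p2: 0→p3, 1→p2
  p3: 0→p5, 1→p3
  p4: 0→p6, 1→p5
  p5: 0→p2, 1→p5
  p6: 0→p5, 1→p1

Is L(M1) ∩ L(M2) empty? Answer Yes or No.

The empty string ε is accepted by both M1 and M2.
Hence L(M1) ∩ L(M2) ≠ ∅.

No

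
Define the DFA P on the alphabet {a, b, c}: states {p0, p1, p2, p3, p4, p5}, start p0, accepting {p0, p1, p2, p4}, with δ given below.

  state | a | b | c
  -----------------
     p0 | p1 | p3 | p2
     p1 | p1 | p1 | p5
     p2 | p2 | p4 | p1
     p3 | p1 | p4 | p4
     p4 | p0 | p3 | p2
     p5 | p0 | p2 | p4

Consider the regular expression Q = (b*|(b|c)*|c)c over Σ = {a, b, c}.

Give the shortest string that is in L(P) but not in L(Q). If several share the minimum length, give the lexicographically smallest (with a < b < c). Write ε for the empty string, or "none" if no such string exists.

ε

The empty string ε is accepted by P but not by Q.
Since ε is the unique shortest string, it is the required witness.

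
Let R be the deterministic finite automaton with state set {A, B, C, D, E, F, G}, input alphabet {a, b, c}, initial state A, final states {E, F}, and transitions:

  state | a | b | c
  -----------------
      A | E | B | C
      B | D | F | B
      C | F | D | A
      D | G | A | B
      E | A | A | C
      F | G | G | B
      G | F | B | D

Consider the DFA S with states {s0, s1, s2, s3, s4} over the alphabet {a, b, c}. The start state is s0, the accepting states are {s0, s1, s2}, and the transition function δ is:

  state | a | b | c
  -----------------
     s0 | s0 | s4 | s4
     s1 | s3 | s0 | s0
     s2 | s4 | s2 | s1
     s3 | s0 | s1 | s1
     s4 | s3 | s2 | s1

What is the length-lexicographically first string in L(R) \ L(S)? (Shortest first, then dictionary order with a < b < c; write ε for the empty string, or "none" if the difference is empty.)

The string ca is accepted by R but not by S.
No shorter string lies in the difference, and ca is the lexicographically first length-2 string in L(R) \ L(S).

ca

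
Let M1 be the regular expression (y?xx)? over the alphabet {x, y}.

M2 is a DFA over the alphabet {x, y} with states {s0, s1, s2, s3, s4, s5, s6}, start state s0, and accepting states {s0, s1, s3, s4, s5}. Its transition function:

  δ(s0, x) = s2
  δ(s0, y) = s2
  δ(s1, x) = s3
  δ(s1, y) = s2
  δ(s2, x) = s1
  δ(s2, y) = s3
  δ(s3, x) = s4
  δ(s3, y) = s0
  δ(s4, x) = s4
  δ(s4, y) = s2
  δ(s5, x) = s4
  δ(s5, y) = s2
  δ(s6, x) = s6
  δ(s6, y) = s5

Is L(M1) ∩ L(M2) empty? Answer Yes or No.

The empty string ε is accepted by both M1 and M2.
Hence L(M1) ∩ L(M2) ≠ ∅.

No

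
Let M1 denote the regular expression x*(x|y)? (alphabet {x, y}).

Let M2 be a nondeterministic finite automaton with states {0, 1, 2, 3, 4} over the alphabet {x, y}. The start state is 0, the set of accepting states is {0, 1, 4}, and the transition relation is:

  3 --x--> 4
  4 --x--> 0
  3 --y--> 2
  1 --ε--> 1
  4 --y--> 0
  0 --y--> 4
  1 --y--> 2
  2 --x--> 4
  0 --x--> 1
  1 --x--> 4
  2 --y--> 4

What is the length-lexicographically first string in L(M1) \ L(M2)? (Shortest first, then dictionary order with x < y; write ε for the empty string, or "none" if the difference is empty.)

The string xy is accepted by M1 but not by M2.
No shorter string lies in the difference, and xy is the lexicographically first length-2 string in L(M1) \ L(M2).

xy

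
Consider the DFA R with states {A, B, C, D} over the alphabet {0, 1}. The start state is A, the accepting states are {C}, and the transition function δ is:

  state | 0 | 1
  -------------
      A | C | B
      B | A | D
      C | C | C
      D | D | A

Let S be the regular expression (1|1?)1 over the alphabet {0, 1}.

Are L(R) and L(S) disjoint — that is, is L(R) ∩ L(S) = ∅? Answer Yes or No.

Yes

Converting the expression S to a DFA (subset construction, then merging equivalent states) gives the minimal DFA with states {s0, s1, s2, s3}, start state s0, accepting states {s2, s3} and transitions s0: 0→s1, 1→s2; s1: 0→s1, 1→s1; s2: 0→s1, 1→s3; s3: 0→s1, 1→s1.
Exploring the product automaton R × S from the start pair (A, s0), following both machines on each input symbol, reaches 7 state pairs: (A, s0), (C, s1), (B, s2), (A, s1), (D, s3), (B, s1), (D, s1).
R accepts in {C} and S accepts in {s2, s3}; no reachable pair has both components accepting, so no string drives both machines to acceptance simultaneously and L(R) ∩ L(S) = ∅.
So no string is accepted by both, and the intersection is empty.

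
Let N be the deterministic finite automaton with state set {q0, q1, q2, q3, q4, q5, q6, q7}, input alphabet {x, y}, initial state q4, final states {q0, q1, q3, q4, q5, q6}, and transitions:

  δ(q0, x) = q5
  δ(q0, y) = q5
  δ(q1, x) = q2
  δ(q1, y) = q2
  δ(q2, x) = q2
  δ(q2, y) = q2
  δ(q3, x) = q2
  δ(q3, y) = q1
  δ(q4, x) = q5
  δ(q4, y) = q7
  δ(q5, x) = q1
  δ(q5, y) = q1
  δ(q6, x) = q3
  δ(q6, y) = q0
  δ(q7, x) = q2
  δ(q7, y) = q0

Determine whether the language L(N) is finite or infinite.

finite

The useful states (reachable from q4 and able to reach an accepting state) are {q0, q1, q4, q5, q7}.
Restricted to these states the transition graph has no cycle, so every accepting path has bounded length and L is finite.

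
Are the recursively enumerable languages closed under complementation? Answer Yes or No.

If both L and its complement were r.e., running the two recognisers in parallel would decide L, so L would be recursive; but there are r.e. languages that are not recursive (e.g. the halting problem), and their complements are therefore not r.e.

No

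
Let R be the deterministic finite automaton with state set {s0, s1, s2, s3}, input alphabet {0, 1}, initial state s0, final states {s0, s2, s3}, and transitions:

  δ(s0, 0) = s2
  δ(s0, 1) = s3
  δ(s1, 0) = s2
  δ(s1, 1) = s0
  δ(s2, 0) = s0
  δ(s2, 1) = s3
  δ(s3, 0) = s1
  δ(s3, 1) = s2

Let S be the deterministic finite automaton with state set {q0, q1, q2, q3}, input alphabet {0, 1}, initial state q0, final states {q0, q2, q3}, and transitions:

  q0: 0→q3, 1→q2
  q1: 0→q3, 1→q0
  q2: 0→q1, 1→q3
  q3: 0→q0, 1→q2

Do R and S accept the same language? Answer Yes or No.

Yes

Exploring the product automaton R × S from the start pair (s0, q0), following both machines on each input symbol, reaches 4 state pairs: (s0, q0), (s2, q3), (s3, q2), (s1, q1).
R accepts in {s0, s2, s3} and S accepts in {q0, q2, q3}. In every reachable pair the two components are either both accepting — (s0, q0), (s2, q3), (s3, q2) — or both non-accepting, so no string is accepted by exactly one of the machines: L(R) \ L(S) and L(S) \ L(R) are both empty.
Hence every string is accepted by R iff it is accepted by S, and the two languages coincide.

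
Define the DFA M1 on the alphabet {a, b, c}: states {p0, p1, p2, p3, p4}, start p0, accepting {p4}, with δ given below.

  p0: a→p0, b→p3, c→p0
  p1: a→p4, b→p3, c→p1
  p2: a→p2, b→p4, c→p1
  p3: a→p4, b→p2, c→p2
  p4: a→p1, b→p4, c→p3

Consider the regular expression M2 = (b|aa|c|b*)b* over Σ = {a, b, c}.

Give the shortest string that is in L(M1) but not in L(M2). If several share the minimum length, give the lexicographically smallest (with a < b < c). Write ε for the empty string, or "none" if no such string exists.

ba

The string ba is accepted by M1 but not by M2.
No shorter string lies in the difference, and ba is the lexicographically first length-2 string in L(M1) \ L(M2).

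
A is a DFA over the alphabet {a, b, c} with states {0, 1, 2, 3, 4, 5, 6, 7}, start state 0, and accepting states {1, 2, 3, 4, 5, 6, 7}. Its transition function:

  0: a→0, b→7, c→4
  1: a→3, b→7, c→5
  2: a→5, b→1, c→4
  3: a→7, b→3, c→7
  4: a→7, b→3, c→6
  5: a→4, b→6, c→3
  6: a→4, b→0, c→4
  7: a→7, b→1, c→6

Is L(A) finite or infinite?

State 0 is reachable from the start and can reach an accepting state, and it lies on the cycle 0 → 0.
Traversing that cycle any number of times yields accepted strings of unbounded length, so the language is infinite.

infinite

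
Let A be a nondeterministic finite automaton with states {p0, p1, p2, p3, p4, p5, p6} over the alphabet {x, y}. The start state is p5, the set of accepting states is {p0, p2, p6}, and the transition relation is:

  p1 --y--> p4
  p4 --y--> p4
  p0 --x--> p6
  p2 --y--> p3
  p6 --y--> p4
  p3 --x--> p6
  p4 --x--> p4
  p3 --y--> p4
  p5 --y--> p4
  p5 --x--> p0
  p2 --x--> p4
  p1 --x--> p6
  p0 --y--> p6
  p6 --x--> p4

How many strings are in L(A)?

The useful subgraph on states {p0, p5, p6} is acyclic, so L(A) is finite; the longest accepting path visits 3 useful states, giving maximum string length 2.
Counting accepting paths from p5 by length: 1 of length 1, 2 of length 2. Total 3.

3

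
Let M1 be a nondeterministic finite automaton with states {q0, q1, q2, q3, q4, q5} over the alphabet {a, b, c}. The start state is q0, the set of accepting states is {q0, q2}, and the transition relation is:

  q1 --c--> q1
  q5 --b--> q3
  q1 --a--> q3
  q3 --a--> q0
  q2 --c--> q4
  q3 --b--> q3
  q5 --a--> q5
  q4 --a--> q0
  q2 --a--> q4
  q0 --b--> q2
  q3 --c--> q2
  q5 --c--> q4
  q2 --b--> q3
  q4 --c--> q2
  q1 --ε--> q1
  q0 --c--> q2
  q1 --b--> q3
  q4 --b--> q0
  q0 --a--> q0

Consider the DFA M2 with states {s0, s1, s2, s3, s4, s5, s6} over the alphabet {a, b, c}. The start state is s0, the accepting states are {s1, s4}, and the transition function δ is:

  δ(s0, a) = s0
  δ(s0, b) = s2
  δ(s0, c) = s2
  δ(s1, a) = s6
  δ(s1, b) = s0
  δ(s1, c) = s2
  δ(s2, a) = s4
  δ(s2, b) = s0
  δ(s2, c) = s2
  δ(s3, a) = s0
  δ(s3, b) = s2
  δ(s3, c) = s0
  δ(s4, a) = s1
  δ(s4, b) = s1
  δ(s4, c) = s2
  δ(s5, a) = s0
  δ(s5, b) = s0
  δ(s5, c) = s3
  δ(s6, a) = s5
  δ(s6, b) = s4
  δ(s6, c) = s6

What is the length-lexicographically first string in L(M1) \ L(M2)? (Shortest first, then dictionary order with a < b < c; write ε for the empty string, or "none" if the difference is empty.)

The empty string ε is accepted by M1 but not by M2.
Since ε is the unique shortest string, it is the required witness.

ε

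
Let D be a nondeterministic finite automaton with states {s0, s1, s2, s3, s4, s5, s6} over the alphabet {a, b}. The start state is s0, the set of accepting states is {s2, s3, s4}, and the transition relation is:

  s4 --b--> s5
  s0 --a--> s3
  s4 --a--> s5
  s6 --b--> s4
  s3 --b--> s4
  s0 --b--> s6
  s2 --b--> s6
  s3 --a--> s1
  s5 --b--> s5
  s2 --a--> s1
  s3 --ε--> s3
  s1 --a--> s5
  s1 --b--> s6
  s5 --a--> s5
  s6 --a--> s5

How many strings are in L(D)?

The useful subgraph on states {s0, s1, s3, s4, s6} is acyclic, so L(D) is finite; the longest accepting path visits 5 useful states, giving maximum string length 4.
Counting accepting paths from s0 by length: 1 of length 1, 2 of length 2, 1 of length 4. Total 4.

4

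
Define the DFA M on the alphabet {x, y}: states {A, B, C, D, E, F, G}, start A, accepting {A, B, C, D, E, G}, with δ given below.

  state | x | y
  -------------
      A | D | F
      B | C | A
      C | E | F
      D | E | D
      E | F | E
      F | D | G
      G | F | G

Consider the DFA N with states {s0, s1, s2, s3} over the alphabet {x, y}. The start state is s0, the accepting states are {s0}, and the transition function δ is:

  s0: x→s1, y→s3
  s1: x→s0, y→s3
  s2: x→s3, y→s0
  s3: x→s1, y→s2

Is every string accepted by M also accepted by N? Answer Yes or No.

The string x is in L(M) but not in L(N).
So L(M) ⊄ L(N).

No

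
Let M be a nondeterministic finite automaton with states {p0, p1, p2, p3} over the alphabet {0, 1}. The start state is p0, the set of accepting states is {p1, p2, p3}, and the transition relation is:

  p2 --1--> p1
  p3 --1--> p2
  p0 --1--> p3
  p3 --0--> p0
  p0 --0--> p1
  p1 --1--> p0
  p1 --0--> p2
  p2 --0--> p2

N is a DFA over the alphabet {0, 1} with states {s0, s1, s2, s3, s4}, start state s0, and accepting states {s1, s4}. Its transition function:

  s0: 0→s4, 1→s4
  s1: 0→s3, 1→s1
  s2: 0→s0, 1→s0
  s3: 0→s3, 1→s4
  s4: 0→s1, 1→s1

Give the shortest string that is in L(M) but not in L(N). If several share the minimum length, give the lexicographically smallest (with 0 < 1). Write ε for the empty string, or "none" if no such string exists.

The string 000 is accepted by M but not by N.
No shorter string lies in the difference, and 000 is the lexicographically first length-3 string in L(M) \ L(N).

000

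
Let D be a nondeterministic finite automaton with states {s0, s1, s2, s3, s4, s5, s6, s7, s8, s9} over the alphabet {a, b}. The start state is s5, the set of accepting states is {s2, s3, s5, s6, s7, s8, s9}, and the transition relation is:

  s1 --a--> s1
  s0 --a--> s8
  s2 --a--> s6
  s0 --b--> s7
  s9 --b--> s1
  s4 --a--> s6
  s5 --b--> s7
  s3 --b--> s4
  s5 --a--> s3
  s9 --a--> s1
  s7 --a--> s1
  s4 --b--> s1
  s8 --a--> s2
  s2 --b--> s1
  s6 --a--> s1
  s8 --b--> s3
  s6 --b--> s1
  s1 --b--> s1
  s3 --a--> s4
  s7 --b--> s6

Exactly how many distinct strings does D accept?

The useful subgraph on states {s3, s4, s5, s6, s7} is acyclic, so L(D) is finite; the longest accepting path visits 4 useful states, giving maximum string length 3.
Counting accepting paths from s5 by length: 1 of length 0, 2 of length 1, 1 of length 2, 2 of length 3. Total 6.

6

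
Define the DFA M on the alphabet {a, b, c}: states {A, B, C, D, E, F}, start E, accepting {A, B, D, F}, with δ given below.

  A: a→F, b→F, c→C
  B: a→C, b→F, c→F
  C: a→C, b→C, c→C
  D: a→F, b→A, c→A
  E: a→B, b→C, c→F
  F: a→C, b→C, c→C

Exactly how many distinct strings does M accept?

4

The useful subgraph on states {B, E, F} is acyclic, so L(M) is finite; the longest accepting path visits 3 useful states, giving maximum string length 2.
Counting accepting paths from E by length: 2 of length 1, 2 of length 2. Total 4.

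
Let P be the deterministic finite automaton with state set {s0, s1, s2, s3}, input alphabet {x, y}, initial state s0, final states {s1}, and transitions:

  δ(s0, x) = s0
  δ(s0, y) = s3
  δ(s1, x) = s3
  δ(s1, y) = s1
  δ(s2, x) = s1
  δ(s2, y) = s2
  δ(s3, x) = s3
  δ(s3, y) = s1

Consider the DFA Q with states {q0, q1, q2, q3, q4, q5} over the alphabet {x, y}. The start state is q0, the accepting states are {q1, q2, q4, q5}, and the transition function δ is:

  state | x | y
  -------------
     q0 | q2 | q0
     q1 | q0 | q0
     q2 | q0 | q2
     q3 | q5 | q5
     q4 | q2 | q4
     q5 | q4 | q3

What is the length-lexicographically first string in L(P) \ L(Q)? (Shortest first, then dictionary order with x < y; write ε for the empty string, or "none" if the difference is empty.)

yy

The string yy is accepted by P but not by Q.
No shorter string lies in the difference, and yy is the lexicographically first length-2 string in L(P) \ L(Q).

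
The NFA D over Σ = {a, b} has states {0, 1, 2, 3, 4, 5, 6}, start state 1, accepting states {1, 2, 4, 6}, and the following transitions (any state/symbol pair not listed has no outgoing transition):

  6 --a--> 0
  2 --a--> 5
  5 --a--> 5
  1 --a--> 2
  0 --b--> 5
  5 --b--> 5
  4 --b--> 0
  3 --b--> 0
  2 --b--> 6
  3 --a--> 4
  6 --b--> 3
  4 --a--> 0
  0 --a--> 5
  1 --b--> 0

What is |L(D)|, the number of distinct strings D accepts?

4

The useful subgraph on states {1, 2, 3, 4, 6} is acyclic, so L(D) is finite; the longest accepting path visits 5 useful states, giving maximum string length 4.
Counting accepting paths from 1 by length: 1 of length 0, 1 of length 1, 1 of length 2, 1 of length 4. Total 4.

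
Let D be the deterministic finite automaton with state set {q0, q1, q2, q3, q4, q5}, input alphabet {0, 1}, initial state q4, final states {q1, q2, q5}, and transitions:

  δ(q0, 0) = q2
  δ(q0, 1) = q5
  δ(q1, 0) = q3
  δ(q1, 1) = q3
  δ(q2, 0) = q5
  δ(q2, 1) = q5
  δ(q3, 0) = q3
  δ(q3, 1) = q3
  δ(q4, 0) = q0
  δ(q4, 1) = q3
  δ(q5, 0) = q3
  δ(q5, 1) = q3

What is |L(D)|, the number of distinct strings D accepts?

The useful subgraph on states {q0, q2, q4, q5} is acyclic, so L(D) is finite; the longest accepting path visits 4 useful states, giving maximum string length 3.
Counting accepting paths from q4 by length: 2 of length 2, 2 of length 3. Total 4.

4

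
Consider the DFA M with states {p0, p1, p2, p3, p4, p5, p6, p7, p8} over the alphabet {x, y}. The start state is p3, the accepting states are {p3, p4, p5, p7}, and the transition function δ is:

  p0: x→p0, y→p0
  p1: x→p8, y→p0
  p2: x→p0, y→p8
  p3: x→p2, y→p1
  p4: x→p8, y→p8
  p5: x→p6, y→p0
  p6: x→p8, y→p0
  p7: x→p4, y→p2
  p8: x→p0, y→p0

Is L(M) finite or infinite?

finite

The useful states (reachable from p3 and able to reach an accepting state) are {p3}.
Restricted to these states the transition graph has no cycle, so every accepting path has bounded length and L is finite.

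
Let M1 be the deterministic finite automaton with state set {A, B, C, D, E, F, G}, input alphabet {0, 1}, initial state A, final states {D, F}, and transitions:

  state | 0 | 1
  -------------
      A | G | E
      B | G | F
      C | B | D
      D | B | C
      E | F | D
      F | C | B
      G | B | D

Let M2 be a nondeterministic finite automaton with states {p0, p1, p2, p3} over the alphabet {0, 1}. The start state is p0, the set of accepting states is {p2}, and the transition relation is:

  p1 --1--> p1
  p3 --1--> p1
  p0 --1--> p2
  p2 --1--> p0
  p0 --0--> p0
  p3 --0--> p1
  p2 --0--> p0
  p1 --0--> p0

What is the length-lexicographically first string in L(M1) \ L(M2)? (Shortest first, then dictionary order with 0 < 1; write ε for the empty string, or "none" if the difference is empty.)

10

The string 10 is accepted by M1 but not by M2.
No shorter string lies in the difference, and 10 is the lexicographically first length-2 string in L(M1) \ L(M2).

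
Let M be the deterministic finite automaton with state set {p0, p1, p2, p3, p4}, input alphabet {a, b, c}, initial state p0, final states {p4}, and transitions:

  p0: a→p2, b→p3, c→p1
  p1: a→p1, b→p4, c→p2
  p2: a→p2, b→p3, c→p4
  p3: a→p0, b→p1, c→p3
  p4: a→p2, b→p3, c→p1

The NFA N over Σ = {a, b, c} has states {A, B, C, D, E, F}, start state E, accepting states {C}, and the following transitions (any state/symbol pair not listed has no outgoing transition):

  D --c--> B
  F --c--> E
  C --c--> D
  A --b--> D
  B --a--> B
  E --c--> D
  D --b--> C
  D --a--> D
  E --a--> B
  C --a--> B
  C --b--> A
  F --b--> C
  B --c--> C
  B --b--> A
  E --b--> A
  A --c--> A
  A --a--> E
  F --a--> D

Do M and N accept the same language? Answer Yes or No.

Yes

Exploring the product automaton M × N from the start pair (p0, E), following both machines on each input symbol, reaches 5 state pairs: (p0, E), (p2, B), (p3, A), (p1, D), (p4, C).
M accepts in {p4} and N accepts in {C}. In every reachable pair the two components are either both accepting — (p4, C) — or both non-accepting, so no string is accepted by exactly one of the machines: L(M) \ L(N) and L(N) \ L(M) are both empty.
Hence every string is accepted by M iff it is accepted by N, and the two languages coincide.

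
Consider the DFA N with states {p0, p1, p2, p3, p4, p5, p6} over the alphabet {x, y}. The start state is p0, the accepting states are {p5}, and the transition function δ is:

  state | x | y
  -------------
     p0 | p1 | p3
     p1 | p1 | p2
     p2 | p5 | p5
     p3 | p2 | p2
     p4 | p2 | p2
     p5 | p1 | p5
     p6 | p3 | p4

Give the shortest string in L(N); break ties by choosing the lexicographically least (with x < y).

A breadth-first search from p0 reaches an accepting state first via the path p0 → p1 → p2 → p5 on input xyx.
No string of length < 3 is accepted (BFS exhausts all shorter strings without reaching an accepting state), and xyx is the lexicographically least accepting string of length 3.

xyx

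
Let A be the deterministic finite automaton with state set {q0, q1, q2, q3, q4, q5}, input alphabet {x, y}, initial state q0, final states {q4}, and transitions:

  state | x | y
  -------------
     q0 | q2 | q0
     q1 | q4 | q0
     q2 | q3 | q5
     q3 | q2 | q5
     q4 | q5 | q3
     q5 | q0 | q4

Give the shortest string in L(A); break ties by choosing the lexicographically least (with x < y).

xyy

A breadth-first search from q0 reaches an accepting state first via the path q0 → q2 → q5 → q4 on input xyy.
No string of length < 3 is accepted (BFS exhausts all shorter strings without reaching an accepting state), and xyy is the lexicographically least accepting string of length 3.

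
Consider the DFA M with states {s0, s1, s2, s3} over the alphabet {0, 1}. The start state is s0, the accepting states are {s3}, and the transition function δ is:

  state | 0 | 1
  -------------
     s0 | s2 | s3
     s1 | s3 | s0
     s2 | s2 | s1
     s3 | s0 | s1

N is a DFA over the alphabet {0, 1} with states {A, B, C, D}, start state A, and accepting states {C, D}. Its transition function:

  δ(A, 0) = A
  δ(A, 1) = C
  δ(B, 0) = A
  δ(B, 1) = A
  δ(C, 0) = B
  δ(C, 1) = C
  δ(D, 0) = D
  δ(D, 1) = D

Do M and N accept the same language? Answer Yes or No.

No

The string 010 is accepted by M but rejected by N.
So L(M) ≠ L(N).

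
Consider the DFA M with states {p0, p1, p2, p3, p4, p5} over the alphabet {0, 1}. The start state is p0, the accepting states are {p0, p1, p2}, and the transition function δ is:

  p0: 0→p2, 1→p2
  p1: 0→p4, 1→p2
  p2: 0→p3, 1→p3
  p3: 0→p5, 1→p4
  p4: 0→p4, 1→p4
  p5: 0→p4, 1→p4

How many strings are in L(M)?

3

The useful subgraph on states {p0, p2} is acyclic, so L(M) is finite; the longest accepting path visits 2 useful states, giving maximum string length 1.
Counting accepting paths from p0 by length: 1 of length 0, 2 of length 1. Total 3.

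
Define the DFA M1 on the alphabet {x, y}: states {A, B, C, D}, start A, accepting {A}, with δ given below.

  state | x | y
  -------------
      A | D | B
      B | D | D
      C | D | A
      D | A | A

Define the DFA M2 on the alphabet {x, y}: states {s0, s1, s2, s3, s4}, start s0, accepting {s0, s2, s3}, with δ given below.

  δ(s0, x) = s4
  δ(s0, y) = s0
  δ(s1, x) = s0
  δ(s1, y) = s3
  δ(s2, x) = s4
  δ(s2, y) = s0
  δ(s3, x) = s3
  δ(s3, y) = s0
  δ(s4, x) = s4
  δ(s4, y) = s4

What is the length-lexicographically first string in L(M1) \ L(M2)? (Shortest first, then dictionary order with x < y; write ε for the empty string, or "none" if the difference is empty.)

The string xx is accepted by M1 but not by M2.
No shorter string lies in the difference, and xx is the lexicographically first length-2 string in L(M1) \ L(M2).

xx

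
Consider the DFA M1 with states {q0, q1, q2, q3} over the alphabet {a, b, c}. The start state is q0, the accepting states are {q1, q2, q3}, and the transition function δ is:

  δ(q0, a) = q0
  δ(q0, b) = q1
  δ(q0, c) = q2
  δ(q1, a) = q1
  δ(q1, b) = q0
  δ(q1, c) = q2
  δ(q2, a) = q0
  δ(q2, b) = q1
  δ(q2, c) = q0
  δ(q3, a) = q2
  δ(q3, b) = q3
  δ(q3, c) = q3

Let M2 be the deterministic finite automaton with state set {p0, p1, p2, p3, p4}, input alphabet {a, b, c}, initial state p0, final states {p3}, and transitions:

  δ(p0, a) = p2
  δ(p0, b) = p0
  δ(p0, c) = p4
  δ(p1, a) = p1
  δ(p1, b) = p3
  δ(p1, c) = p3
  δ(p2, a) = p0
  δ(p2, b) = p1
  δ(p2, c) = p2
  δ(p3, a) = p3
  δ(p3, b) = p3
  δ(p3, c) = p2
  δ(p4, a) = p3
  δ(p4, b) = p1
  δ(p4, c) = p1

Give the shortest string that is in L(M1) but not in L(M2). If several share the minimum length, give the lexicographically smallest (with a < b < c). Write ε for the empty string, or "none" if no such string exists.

b

The string b is accepted by M1 but not by M2.
No shorter string lies in the difference, and b is the lexicographically first length-1 string in L(M1) \ L(M2).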